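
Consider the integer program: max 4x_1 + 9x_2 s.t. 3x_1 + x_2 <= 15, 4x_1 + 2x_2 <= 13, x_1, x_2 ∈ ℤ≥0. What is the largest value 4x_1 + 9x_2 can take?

54

The continuous relaxation peaks at (0, 6.5) with value 58.50; rounding to a feasible lattice point costs some objective.
(x_1,x_2)=(0,6): 3·0+1·6=6≤15, 4·0+2·6=12≤13, objective 54.
(x_1,x_2)=(0,5): 3·0+1·5=5≤15, 4·0+2·5=10≤13, objective 45.
The best lattice point is (0,6), giving 54.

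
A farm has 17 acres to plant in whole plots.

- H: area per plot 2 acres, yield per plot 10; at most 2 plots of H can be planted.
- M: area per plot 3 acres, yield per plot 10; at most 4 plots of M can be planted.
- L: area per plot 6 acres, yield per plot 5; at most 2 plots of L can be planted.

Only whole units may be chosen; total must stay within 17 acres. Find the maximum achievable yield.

2×H and 4×M: area 16 ≤ 17, yield 2·10 + 4·10 = 60.
1×H and 4×M: area 14 ≤ 17, yield 1·10 + 4·10 = 50.
Best is 60.

60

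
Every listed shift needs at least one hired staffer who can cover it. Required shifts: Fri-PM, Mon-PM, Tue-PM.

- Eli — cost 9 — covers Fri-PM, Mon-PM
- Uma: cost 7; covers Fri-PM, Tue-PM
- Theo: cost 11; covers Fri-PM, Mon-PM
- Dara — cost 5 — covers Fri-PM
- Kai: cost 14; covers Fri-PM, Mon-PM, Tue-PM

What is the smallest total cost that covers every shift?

Kai alone covers Fri-PM, Mon-PM, Tue-PM — every shift.
Total cost: 14.

14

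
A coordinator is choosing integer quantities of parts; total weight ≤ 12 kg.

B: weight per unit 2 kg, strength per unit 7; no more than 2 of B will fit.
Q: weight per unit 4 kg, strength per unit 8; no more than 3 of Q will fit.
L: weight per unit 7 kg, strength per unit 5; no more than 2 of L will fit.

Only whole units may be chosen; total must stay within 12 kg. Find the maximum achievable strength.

30

Take 2×B and 2×Q: weight 12 ≤ 12, strength 2·7 + 2·8 = 30.
B has the best ratio (7/2) and is taken to its limit of 2; remaining capacity is filled optimally with the others.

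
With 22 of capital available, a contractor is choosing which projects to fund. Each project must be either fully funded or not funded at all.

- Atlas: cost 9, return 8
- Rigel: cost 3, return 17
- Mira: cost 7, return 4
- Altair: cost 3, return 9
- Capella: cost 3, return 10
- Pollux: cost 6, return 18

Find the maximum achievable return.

This is a 0-1 knapsack instance.
Rigel + Altair + Capella + Pollux: cost 3 + 3 + 3 + 6 = 15 ≤ 22, return 17 + 9 + 10 + 18 = 54.
Atlas + Rigel + Capella + Pollux: cost 9 + 3 + 3 + 6 = 21 ≤ 22, return 8 + 17 + 10 + 18 = 53.
Rigel + Mira + Altair + Capella + Pollux: cost 3 + 7 + 3 + 3 + 6 = 22 ≤ 22, return 17 + 4 + 9 + 10 + 18 = 58.
Best is Rigel, Mira, Altair, Capella, and Pollux with total return 58.

58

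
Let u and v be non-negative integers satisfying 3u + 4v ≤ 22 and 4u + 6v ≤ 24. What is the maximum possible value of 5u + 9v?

36

(u,v)=(0,4): 3·0+4·4=16≤22, 4·0+6·4=24≤24, objective 36.
(u,v)=(1,3): 3·1+4·3=15≤22, 4·1+6·3=22≤24, objective 32.
(u,v)=(0,3): 3·0+4·3=12≤22, 4·0+6·3=18≤24, objective 27.
No feasible integer point exceeds 36.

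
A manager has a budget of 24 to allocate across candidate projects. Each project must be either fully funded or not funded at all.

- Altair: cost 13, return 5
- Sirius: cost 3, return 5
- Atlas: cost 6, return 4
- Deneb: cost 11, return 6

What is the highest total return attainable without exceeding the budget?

Sirius + Deneb: cost 3 + 11 = 14 ≤ 24, return 5 + 6 = 11.
Altair + Sirius + Atlas: cost 13 + 3 + 6 = 22 ≤ 24, return 5 + 5 + 4 = 14.
Sirius + Atlas + Deneb: cost 3 + 6 + 11 = 20 ≤ 24, return 5 + 4 + 6 = 15.
Best is Sirius, Atlas, and Deneb with total return 15.

15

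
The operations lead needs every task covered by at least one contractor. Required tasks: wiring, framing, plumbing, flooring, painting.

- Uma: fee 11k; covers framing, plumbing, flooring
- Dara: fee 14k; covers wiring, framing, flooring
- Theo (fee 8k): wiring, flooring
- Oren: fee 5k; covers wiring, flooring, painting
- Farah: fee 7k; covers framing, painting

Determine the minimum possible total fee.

Choose Uma and Oren: together they cover wiring, framing, plumbing, flooring, painting — every task.
Total fee: 11 + 5 = 16.
No cover costs less than 16.

16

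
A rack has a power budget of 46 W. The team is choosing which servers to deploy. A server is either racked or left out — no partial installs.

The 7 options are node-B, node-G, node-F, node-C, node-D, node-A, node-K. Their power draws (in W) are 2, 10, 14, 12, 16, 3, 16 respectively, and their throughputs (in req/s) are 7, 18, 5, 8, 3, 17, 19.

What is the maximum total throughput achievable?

69

Treat it as a binary knapsack problem.
Allowing fractional choices, the relaxed optimum would be about 70.1, but servers are indivisible.
node-B + node-G + node-C + node-A + node-K: power draw 2 + 10 + 12 + 3 + 16 = 43 ≤ 46, throughput 7 + 18 + 8 + 17 + 19 = 69.
node-B + node-G + node-F + node-A + node-K: power draw 2 + 10 + 14 + 3 + 16 = 45 ≤ 46, throughput 7 + 18 + 5 + 17 + 19 = 66.
Best is node-B, node-G, node-C, node-A, and node-K with total throughput 69.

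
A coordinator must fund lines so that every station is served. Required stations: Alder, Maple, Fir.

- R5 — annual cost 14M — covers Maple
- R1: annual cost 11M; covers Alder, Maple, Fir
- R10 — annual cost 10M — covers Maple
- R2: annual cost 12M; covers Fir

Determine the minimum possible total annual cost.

11

R1 alone covers Alder, Maple, Fir — every station.
Total annual cost: 11.
No cover costs less than 11.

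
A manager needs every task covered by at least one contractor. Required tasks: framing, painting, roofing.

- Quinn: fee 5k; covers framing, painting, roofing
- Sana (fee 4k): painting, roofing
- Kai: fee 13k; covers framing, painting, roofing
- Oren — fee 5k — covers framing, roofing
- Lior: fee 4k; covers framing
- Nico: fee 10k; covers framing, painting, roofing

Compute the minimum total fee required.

Quinn alone covers framing, painting, roofing — every task.
Total fee: 5.
No cover costs less than 5.

5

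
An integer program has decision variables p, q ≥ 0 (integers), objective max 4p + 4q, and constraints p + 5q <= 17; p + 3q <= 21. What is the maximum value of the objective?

(p,q)=(17,0): 1·17+5·0=17≤17, 1·17+3·0=17≤21, objective 68.
(p,q)=(16,0): 1·16+5·0=16≤17, 1·16+3·0=16≤21, objective 64.
The best lattice point is (17,0), giving 68.

68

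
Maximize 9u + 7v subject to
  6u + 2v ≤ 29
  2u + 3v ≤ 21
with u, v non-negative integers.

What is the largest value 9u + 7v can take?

62

The continuous relaxation peaks at (3.21, 4.86) with value 62.93; rounding to a feasible lattice point costs some objective.
(u,v)=(3,5) is feasible, giving 62.
(u,v)=(3,4) is feasible, giving 55.
(u,v)=(2,5) is feasible, giving 53.
Maximum is 62 at (u,v)=(3,5).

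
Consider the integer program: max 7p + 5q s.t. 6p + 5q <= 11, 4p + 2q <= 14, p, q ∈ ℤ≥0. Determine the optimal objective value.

12

(p,q)=(1,1): 6·1+5·1=11≤11, 4·1+2·1=6≤14, objective 12.
(p,q)=(0,2): 6·0+5·2=10≤11, 4·0+2·2=4≤14, objective 10.
No feasible integer point exceeds 12.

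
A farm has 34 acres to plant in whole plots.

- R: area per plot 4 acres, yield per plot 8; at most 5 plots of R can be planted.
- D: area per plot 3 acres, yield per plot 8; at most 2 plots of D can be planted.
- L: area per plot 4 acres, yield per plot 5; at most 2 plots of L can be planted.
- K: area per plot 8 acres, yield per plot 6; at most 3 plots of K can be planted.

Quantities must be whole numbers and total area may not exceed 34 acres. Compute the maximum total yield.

66

This is a bounded integer knapsack.
D has the best ratio (8/3); taking only D gives at most 2×8 = 16 (stopped by the supply cap of 2).
Mixing does better — 5×R, 2×D, and 2×L: area 34 ≤ 34, yield 5·8 + 2·8 + 2·5 = 66.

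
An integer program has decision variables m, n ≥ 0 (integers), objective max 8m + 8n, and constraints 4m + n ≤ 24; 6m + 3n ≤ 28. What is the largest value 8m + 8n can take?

72

The continuous relaxation peaks at (0, 9.33) with value 74.67; rounding to a feasible lattice point costs some objective.
(m,n)=(0,9) is feasible, giving 72.
(m,n)=(0,8) is feasible, giving 64.
The best lattice point is (0,9), giving 72.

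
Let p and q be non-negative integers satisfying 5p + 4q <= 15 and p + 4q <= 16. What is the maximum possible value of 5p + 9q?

27

The continuous relaxation peaks at (0, 3.75) with value 33.75; rounding to a feasible lattice point costs some objective.
(p,q)=(0,3) is feasible, giving 27.
(p,q)=(1,2) is feasible, giving 23.
(p,q)=(0,2) is feasible, giving 18.
No feasible integer point exceeds 27.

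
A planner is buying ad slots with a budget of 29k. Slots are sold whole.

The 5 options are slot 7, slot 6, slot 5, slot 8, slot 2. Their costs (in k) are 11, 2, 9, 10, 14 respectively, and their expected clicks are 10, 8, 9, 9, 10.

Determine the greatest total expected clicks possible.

slot 7 + slot 6 + slot 2: cost 11 + 2 + 14 = 27 ≤ 29, expected clicks 10 + 8 + 10 = 28.
slot 7 + slot 6 + slot 5: cost 11 + 2 + 9 = 22 ≤ 29, expected clicks 10 + 8 + 9 = 27.
Best is slot 7, slot 6, and slot 2 with total expected clicks 28.

28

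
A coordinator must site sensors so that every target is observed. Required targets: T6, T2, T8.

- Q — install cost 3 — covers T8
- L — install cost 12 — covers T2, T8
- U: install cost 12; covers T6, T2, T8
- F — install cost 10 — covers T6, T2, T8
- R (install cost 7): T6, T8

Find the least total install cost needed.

The greedy cost-per-new-target heuristic would pick Q and F for 13, but a cheaper cover exists.
F alone covers T6, T2, T8 — every target.
Total install cost: 10.
No cover costs less than 10.

10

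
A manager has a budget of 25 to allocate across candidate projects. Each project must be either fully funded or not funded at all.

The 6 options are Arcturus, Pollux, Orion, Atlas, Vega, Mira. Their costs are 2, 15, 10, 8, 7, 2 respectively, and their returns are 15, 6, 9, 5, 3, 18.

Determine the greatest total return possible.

47

Take Arcturus, Orion, Atlas, and Mira: cost 2 + 10 + 8 + 2 = 22 ≤ 25, return 15 + 9 + 5 + 18 = 47.
No other feasible combination does better.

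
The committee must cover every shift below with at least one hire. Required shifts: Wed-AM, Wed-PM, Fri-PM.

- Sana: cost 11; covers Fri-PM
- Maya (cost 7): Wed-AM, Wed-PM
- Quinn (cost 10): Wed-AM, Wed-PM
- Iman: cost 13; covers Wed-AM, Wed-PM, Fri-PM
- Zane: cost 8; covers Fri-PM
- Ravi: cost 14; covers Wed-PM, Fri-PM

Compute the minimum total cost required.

13

The greedy cost-per-new-shift heuristic would pick Maya and Zane for 15, but a cheaper cover exists.
Iman alone covers Wed-AM, Wed-PM, Fri-PM — every shift.
Total cost: 13.
No cover costs less than 13.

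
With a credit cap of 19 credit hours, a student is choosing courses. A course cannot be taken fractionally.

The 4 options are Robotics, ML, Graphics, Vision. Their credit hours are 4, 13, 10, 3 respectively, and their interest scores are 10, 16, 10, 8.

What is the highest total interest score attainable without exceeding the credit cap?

Allowing fractional choices, the relaxed optimum would be about 32.8, but courses are indivisible.
ML + Vision: credit hours 13 + 3 = 16 ≤ 19, interest score 16 + 8 = 24.
Robotics + ML: credit hours 4 + 13 = 17 ≤ 19, interest score 10 + 16 = 26.
Robotics + Graphics + Vision: credit hours 4 + 10 + 3 = 17 ≤ 19, interest score 10 + 10 + 8 = 28.
Best is Robotics, Graphics, and Vision with total interest score 28.

28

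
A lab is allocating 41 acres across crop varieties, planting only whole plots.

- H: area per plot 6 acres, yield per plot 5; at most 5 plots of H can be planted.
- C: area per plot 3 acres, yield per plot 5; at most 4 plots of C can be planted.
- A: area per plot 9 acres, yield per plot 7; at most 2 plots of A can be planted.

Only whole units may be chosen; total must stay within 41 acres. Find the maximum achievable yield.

42

C has the best ratio (5/3); taking only C gives at most 4×5 = 20 (stopped by the supply cap of 4).
Mixing does better — 3×H, 4×C, and 1×A: area 39 ≤ 41, yield 3·5 + 4·5 + 1·7 = 42.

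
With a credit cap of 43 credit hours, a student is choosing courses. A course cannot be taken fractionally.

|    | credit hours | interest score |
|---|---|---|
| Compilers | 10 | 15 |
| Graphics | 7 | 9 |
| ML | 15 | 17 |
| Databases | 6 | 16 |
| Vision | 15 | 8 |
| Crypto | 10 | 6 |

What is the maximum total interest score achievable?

This is an integer program with binary decision variables.
Allowing fractional choices, the relaxed optimum would be about 60.0, but courses are indivisible.
Compilers + Graphics + ML + Databases: credit hours 10 + 7 + 15 + 6 = 38 ≤ 43, interest score 15 + 9 + 17 + 16 = 57.
Compilers + ML + Databases + Crypto: credit hours 10 + 15 + 6 + 10 = 41 ≤ 43, interest score 15 + 17 + 16 + 6 = 54.
Best is Compilers, Graphics, ML, and Databases with total interest score 57.

57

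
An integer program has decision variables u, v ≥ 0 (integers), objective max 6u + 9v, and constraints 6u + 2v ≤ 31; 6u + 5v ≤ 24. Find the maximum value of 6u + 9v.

The continuous relaxation peaks at (0, 4.8) with value 43.20; rounding to a feasible lattice point costs some objective.
(u,v)=(0,4): 6·0+2·4=8≤31, 6·0+5·4=20≤24, objective 36.
(u,v)=(1,3): 6·1+2·3=12≤31, 6·1+5·3=21≤24, objective 33.
(u,v)=(0,3): 6·0+2·3=6≤31, 6·0+5·3=15≤24, objective 27.
The best lattice point is (0,4), giving 36.

36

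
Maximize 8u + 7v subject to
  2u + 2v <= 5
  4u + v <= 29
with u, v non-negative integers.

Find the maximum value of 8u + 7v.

16

(u,v)=(2,0) is feasible, giving 16.
(u,v)=(1,1) is feasible, giving 15.
Maximum is 16 at (u,v)=(2,0).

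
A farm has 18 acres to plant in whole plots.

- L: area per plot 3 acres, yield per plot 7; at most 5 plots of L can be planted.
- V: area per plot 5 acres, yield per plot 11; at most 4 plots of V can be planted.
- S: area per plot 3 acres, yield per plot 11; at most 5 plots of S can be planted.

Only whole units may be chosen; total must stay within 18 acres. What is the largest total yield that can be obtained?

62

S has the best ratio (11/3); taking only S gives at most 5×11 = 55 (stopped by the supply cap of 5).
Mixing does better — 1×L and 5×S: area 18 ≤ 18, yield 1·7 + 5·11 = 62.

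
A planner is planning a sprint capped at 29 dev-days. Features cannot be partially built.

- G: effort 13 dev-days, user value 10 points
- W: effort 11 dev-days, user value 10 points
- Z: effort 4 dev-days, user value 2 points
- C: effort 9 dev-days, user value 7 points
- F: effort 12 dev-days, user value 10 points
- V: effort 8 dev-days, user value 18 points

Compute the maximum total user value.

35

Take W, C, and V: effort 11 + 9 + 8 = 28 ≤ 29, user value 10 + 7 + 18 = 35.
No feasible combination exceeds this.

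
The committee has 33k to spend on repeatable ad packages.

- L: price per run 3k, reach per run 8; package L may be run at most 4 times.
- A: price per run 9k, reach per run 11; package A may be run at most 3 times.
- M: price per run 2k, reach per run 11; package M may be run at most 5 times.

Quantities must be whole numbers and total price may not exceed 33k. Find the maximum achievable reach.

3×L, 1×A, and 5×M: price 28 ≤ 33, reach 3·8 + 1·11 + 5·11 = 90.
4×L, 1×A, and 5×M: price 31 ≤ 33, reach 4·8 + 1·11 + 5·11 = 98.
Best is 98.

98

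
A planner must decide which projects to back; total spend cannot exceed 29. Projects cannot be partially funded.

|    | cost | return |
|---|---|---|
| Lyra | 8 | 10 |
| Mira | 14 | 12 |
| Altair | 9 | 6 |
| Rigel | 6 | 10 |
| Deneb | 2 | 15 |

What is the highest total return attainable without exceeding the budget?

41

Treat it as a binary knapsack problem.
Lyra + Altair + Rigel + Deneb: cost 8 + 9 + 6 + 2 = 25 ≤ 29, return 10 + 6 + 10 + 15 = 41.
Mira + Rigel + Deneb: cost 14 + 6 + 2 = 22 ≤ 29, return 12 + 10 + 15 = 37.
Best is Lyra, Altair, Rigel, and Deneb with total return 41.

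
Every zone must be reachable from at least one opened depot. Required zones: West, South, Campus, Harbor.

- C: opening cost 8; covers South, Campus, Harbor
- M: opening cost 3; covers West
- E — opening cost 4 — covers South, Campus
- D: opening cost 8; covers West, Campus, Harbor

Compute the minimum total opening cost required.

11

The greedy cost-per-new-zone heuristic would pick E, M, and C for 15, but a cheaper cover exists.
Choose C and M: together they cover West, South, Campus, Harbor — every zone.
Total opening cost: 8 + 3 = 11.
No cover costs less than 11.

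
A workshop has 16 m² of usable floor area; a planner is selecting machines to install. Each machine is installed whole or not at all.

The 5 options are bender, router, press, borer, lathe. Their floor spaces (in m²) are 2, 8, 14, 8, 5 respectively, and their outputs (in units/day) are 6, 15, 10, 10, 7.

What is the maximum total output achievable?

bender + router + lathe: floor space 2 + 8 + 5 = 15 ≤ 16, output 6 + 15 + 7 = 28.
bender + borer + lathe: floor space 2 + 8 + 5 = 15 ≤ 16, output 6 + 10 + 7 = 23.
router + borer: floor space 8 + 8 = 16 ≤ 16, output 15 + 10 = 25.
Best is bender, router, and lathe with total output 28.

28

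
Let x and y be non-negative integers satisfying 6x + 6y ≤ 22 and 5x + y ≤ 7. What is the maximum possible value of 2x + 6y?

18

Relaxing integrality, the LP optimum is 22.00 at (x,y) = (0, 3.67), which is not an integer point.
(x,y)=(0,3): 6·0+6·3=18≤22, 5·0+1·3=3≤7, objective 18.
(x,y)=(1,2): 6·1+6·2=18≤22, 5·1+1·2=7≤7, objective 14.
(x,y)=(0,2): 6·0+6·2=12≤22, 5·0+1·2=2≤7, objective 12.
The best lattice point is (0,3), giving 18.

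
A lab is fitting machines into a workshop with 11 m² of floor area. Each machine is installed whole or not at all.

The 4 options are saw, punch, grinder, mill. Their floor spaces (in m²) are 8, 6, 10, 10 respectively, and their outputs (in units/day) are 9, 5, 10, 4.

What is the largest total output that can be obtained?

Allowing fractional choices, the relaxed optimum would be about 12.0, but machines are indivisible.
punch: floor space 6 ≤ 11, output 5.
saw: floor space 8 ≤ 11, output 9.
grinder: floor space 10 ≤ 11, output 10.
Best is grinder with total output 10.

10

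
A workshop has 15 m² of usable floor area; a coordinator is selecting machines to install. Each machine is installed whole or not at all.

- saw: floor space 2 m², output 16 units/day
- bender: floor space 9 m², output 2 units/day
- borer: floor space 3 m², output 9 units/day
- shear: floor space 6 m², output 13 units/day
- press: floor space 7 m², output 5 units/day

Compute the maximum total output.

38

saw + shear + press: floor space 2 + 6 + 7 = 15 ≤ 15, output 16 + 13 + 5 = 34.
saw + borer + press: floor space 2 + 3 + 7 = 12 ≤ 15, output 16 + 9 + 5 = 30.
saw + borer + shear: floor space 2 + 3 + 6 = 11 ≤ 15, output 16 + 9 + 13 = 38.
Best is saw, borer, and shear with total output 38.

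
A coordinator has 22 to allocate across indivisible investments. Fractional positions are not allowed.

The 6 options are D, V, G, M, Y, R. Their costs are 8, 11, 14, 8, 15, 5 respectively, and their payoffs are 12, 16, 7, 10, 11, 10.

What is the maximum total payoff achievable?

This is a 0-1 knapsack instance.
Take D, M, and R: cost 8 + 8 + 5 = 21 ≤ 22, payoff 12 + 10 + 10 = 32.
No other feasible combination does better.

32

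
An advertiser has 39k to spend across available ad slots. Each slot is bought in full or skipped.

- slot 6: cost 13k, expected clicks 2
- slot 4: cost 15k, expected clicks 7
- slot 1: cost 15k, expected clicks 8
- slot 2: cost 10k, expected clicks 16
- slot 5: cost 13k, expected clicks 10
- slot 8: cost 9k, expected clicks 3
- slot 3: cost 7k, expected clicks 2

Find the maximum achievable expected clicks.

34

Treat it as a binary knapsack problem.
Take slot 1, slot 2, and slot 5: cost 15 + 10 + 13 = 38 ≤ 39, expected clicks 8 + 16 + 10 = 34.
No other feasible combination does better.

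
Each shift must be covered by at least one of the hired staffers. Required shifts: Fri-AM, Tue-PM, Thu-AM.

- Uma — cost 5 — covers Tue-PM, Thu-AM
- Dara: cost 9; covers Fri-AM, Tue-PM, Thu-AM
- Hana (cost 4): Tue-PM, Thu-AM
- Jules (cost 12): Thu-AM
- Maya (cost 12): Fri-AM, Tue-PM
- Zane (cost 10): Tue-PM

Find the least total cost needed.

Dara alone covers Fri-AM, Tue-PM, Thu-AM — every shift.
Total cost: 9.

9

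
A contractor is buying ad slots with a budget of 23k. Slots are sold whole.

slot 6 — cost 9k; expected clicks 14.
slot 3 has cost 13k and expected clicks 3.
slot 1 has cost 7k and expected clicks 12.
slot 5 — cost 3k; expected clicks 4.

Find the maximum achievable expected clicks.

This is an integer program with binary decision variables.
Allowing fractional choices, the relaxed optimum would be about 30.9, but ad slots are indivisible.
slot 6 + slot 1 + slot 5: cost 9 + 7 + 3 = 19 ≤ 23, expected clicks 14 + 12 + 4 = 30.
slot 6 + slot 1: cost 9 + 7 = 16 ≤ 23, expected clicks 14 + 12 = 26.
Best is slot 6, slot 1, and slot 5 with total expected clicks 30.

30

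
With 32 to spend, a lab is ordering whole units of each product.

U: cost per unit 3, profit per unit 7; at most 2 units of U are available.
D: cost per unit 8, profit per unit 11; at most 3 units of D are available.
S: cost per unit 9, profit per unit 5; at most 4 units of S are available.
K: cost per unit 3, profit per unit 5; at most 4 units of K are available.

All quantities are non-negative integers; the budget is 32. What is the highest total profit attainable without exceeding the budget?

51

U has the best ratio (7/3); taking only U gives at most 2×7 = 14 (stopped by the supply cap of 2).
Mixing does better — 2×U, 2×D, and 3×K: cost 31 ≤ 32, profit 2·7 + 2·11 + 3·5 = 51.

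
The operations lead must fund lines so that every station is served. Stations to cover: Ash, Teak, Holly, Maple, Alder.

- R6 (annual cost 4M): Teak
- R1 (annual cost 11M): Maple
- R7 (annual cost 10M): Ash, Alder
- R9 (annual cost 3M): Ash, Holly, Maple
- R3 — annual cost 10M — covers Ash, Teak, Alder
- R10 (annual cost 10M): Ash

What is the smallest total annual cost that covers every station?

13

Choose R9 and R3: together they cover Ash, Teak, Holly, Maple, Alder — every station.
Total annual cost: 3 + 10 = 13.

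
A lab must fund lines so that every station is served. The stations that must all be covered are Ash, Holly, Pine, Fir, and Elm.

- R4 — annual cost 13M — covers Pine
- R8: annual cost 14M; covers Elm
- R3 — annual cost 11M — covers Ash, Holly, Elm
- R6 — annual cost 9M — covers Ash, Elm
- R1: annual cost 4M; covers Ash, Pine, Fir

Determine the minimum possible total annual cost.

Choose R3 and R1: together they cover Ash, Holly, Pine, Fir, Elm — every station.
Total annual cost: 11 + 4 = 15.

15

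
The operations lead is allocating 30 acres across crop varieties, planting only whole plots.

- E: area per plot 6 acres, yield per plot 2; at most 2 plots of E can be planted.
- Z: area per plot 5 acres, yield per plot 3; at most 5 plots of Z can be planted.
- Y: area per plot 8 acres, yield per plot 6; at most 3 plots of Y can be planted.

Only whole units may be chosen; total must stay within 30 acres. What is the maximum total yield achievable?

Take 1×Z and 3×Y: area 29 ≤ 30, yield 1·3 + 3·6 = 21.
Y has the best ratio (6/8) and is taken to its limit of 3; remaining capacity is filled optimally with the others.

21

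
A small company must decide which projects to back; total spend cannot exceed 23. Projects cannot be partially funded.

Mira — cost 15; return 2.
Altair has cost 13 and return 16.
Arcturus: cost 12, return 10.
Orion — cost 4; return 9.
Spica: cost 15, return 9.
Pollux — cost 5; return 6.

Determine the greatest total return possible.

31

Allowing fractional choices, the relaxed optimum would be about 31.8, but projects are indivisible.
Altair + Orion + Pollux: cost 13 + 4 + 5 = 22 ≤ 23, return 16 + 9 + 6 = 31.
Altair + Orion: cost 13 + 4 = 17 ≤ 23, return 16 + 9 = 25.
Best is Altair, Orion, and Pollux with total return 31.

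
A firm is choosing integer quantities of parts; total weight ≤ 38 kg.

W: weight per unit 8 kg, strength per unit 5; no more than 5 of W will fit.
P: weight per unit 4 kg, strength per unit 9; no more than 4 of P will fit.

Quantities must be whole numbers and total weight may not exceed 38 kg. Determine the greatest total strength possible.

46

This is a bounded integer knapsack.
Take 2×W and 4×P: weight 32 ≤ 38, strength 2·5 + 4·9 = 46.
P has the best ratio (9/4) and is taken to its limit of 4; remaining capacity is filled optimally with the others.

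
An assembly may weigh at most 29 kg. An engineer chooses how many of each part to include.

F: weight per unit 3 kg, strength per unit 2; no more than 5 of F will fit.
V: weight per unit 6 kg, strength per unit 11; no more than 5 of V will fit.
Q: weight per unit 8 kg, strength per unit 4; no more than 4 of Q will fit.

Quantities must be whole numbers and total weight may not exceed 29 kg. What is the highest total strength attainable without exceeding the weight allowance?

1×F and 4×V: weight 27 ≤ 29, strength 1·2 + 4·11 = 46.
4×V: weight 24 ≤ 29, strength 4·11 = 44.
Best is 46.

46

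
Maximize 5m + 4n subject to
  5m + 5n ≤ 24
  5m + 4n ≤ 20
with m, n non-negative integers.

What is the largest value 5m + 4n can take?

20

(m,n)=(4,0): 5·4+5·0=20≤24, 5·4+4·0=20≤20, objective 20.
(m,n)=(3,1): 5·3+5·1=20≤24, 5·3+4·1=19≤20, objective 19.
(m,n)=(3,0): 5·3+5·0=15≤24, 5·3+4·0=15≤20, objective 15.
Maximum is 20 at (m,n)=(4,0).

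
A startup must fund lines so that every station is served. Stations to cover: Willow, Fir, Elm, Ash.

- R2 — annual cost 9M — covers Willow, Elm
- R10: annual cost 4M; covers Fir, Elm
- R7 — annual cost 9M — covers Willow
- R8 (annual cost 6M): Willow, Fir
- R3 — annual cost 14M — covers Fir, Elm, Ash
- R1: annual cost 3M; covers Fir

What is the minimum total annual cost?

20

The greedy cost-per-new-station heuristic would pick R10, R8, and R3 for 24, but a cheaper cover exists.
Choose R8 and R3: together they cover Willow, Fir, Elm, Ash — every station.
Total annual cost: 6 + 14 = 20.
No cover costs less than 20.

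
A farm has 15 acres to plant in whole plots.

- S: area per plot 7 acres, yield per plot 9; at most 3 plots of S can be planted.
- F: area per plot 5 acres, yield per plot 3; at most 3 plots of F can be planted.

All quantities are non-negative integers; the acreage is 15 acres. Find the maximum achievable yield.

18

1×S and 1×F: area 12 ≤ 15, yield 1·9 + 1·3 = 12.
2×S: area 14 ≤ 15, yield 2·9 = 18.
Best is 18.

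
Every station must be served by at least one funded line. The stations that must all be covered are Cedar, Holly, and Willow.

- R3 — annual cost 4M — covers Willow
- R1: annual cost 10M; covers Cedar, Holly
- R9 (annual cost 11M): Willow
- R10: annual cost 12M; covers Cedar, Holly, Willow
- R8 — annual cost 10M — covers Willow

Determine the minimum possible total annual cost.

12

The greedy cost-per-new-station heuristic would pick R3 and R1 for 14, but a cheaper cover exists.
R10 alone covers Cedar, Holly, Willow — every station.
Total annual cost: 12.
No cover costs less than 12.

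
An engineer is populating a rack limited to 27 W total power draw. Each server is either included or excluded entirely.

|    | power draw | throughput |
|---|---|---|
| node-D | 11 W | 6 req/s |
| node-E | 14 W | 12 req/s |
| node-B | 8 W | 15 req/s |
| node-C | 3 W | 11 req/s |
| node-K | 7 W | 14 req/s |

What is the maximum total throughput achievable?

Take node-B, node-C, and node-K: power draw 8 + 3 + 7 = 18 ≤ 27, throughput 15 + 11 + 14 = 40.
No other feasible combination does better.

40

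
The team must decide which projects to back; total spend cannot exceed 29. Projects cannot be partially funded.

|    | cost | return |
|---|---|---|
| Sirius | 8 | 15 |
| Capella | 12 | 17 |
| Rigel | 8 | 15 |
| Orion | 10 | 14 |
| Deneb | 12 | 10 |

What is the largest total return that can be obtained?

Allowing fractional choices, the relaxed optimum would be about 48.4, but projects are indivisible.
Sirius + Rigel + Orion: cost 8 + 8 + 10 = 26 ≤ 29, return 15 + 15 + 14 = 44.
Sirius + Capella + Rigel: cost 8 + 12 + 8 = 28 ≤ 29, return 15 + 17 + 15 = 47.
Sirius + Rigel + Deneb: cost 8 + 8 + 12 = 28 ≤ 29, return 15 + 15 + 10 = 40.
Best is Sirius, Capella, and Rigel with total return 47.

47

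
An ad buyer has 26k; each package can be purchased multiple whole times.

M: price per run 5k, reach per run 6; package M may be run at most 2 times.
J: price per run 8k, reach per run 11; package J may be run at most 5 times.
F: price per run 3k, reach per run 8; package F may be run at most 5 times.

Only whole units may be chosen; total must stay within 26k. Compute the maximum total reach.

52

2×M and 5×F: price 25 ≤ 26, reach 2·6 + 5·8 = 52.
1×J and 5×F: price 23 ≤ 26, reach 1·11 + 5·8 = 51.
Best is 52.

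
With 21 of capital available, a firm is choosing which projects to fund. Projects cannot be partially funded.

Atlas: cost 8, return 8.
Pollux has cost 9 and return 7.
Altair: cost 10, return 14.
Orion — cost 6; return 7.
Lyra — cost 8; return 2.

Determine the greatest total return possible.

Take Atlas and Altair: cost 8 + 10 = 18 ≤ 21, return 8 + 14 = 22.
No other feasible combination does better.

22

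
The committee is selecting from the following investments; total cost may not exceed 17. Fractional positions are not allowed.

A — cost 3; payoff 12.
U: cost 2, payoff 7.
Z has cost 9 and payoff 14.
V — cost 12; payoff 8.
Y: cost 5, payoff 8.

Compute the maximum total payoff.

34

Allowing fractional choices, the relaxed optimum would be about 37.9, but investments are indivisible.
A + Z + Y: cost 3 + 9 + 5 = 17 ≤ 17, payoff 12 + 14 + 8 = 34.
A + U + Z: cost 3 + 2 + 9 = 14 ≤ 17, payoff 12 + 7 + 14 = 33.
Best is A, Z, and Y with total payoff 34.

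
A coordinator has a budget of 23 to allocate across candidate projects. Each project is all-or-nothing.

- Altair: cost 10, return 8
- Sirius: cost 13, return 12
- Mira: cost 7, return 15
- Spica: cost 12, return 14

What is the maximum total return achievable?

Sirius + Mira: cost 13 + 7 = 20 ≤ 23, return 12 + 15 = 27.
Mira + Spica: cost 7 + 12 = 19 ≤ 23, return 15 + 14 = 29.
Best is Mira and Spica with total return 29.

29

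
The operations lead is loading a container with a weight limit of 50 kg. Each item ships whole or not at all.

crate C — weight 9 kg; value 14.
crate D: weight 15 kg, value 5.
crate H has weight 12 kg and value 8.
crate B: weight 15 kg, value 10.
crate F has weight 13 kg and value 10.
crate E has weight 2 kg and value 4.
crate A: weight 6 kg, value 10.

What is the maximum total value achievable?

48

Treat it as a binary knapsack problem.
crate C + crate B + crate F + crate E + crate A: weight 9 + 15 + 13 + 2 + 6 = 45 ≤ 50, value 14 + 10 + 10 + 4 + 10 = 48.
crate C + crate H + crate F + crate E + crate A: weight 9 + 12 + 13 + 2 + 6 = 42 ≤ 50, value 14 + 8 + 10 + 4 + 10 = 46.
Best is crate C, crate B, crate F, crate E, and crate A with total value 48.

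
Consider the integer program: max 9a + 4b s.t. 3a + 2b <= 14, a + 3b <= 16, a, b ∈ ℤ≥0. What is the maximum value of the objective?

40

(a,b)=(4,1): 3·4+2·1=14≤14, 1·4+3·1=7≤16, objective 40.
(a,b)=(4,0): 3·4+2·0=12≤14, 1·4+3·0=4≤16, objective 36.
(a,b)=(3,2): 3·3+2·2=13≤14, 1·3+3·2=9≤16, objective 35.
No feasible integer point exceeds 40.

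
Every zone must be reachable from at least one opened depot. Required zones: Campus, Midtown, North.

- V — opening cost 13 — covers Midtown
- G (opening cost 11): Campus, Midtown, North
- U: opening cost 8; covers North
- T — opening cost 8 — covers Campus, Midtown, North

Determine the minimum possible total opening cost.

T alone covers Campus, Midtown, North — every zone.
Total opening cost: 8.
No cover costs less than 8.

8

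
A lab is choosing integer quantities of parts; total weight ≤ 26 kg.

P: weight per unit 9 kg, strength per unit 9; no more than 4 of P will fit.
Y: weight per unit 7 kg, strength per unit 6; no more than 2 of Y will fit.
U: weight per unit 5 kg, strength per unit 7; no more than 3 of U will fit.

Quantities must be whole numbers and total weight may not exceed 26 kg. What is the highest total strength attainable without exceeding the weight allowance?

This is a bounded integer knapsack.
1×P and 3×U: weight 24 ≤ 26, strength 1·9 + 3·7 = 30.
1×P, 1×Y, and 2×U: weight 26 ≤ 26, strength 1·9 + 1·6 + 2·7 = 29.
Best is 30.

30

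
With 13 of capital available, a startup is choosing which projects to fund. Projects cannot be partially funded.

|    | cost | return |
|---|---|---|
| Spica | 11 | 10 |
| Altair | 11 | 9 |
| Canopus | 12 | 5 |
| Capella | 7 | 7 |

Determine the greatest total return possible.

This is a 0-1 knapsack instance.
Spica: cost 11 ≤ 13, return 10.
Altair: cost 11 ≤ 13, return 9.
Best is Spica with total return 10.

10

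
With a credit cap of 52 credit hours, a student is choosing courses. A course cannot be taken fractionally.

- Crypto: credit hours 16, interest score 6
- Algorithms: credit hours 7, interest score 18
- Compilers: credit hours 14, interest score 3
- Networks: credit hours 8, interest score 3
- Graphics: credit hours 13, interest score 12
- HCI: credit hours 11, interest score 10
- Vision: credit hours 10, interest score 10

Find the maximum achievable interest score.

53

Algorithms + Networks + Graphics + HCI + Vision: credit hours 7 + 8 + 13 + 11 + 10 = 49 ≤ 52, interest score 18 + 3 + 12 + 10 + 10 = 53.
Algorithms + Graphics + HCI + Vision: credit hours 7 + 13 + 11 + 10 = 41 ≤ 52, interest score 18 + 12 + 10 + 10 = 50.
Crypto + Algorithms + Networks + HCI + Vision: credit hours 16 + 7 + 8 + 11 + 10 = 52 ≤ 52, interest score 6 + 18 + 3 + 10 + 10 = 47.
Best is Algorithms, Networks, Graphics, HCI, and Vision with total interest score 53.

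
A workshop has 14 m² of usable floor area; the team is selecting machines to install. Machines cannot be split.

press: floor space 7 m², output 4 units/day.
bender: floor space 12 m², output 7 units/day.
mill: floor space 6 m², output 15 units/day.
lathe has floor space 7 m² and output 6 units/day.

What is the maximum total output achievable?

21

Allowing fractional choices, the relaxed optimum would be about 21.6, but machines are indivisible.
mill + lathe: floor space 6 + 7 = 13 ≤ 14, output 15 + 6 = 21.
press + mill: floor space 7 + 6 = 13 ≤ 14, output 4 + 15 = 19.
mill: floor space 6 ≤ 14, output 15.
Best is mill and lathe with total output 21.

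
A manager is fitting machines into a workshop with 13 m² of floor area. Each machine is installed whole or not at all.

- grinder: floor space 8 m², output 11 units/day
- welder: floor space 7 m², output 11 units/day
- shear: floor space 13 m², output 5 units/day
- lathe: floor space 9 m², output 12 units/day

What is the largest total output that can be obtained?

12

This is an integer program with binary decision variables.
Take lathe: floor space 9 ≤ 13, output 12.
No other feasible combination does better.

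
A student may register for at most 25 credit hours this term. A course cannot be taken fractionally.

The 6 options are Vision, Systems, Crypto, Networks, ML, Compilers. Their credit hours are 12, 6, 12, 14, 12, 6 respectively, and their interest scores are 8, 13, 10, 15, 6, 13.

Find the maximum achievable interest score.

36

Systems + ML + Compilers: credit hours 6 + 12 + 6 = 24 ≤ 25, interest score 13 + 6 + 13 = 32.
Vision + Systems + Compilers: credit hours 12 + 6 + 6 = 24 ≤ 25, interest score 8 + 13 + 13 = 34.
Systems + Crypto + Compilers: credit hours 6 + 12 + 6 = 24 ≤ 25, interest score 13 + 10 + 13 = 36.
Best is Systems, Crypto, and Compilers with total interest score 36.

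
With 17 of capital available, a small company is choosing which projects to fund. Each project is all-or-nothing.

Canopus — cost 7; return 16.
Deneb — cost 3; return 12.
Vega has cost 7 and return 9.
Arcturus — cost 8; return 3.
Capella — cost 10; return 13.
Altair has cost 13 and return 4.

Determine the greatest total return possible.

37

Take Canopus, Deneb, and Vega: cost 7 + 3 + 7 = 17 ≤ 17, return 16 + 12 + 9 = 37.
No other feasible combination does better.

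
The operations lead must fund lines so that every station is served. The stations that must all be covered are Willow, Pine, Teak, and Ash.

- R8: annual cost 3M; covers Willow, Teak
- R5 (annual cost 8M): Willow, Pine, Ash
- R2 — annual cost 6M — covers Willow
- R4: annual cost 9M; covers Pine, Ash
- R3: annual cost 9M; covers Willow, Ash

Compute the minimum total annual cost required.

This is an integer covering problem.
Choose R8 and R5: together they cover Willow, Pine, Teak, Ash — every station.
Total annual cost: 3 + 8 = 11.
No cover costs less than 11.

11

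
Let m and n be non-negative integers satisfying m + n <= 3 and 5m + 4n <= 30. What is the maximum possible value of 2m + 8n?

24

(m,n)=(0,3): 1·0+1·3=3≤3, 5·0+4·3=12≤30, objective 24.
(m,n)=(1,2): 1·1+1·2=3≤3, 5·1+4·2=13≤30, objective 18.
(m,n)=(0,2): 1·0+1·2=2≤3, 5·0+4·2=8≤30, objective 16.
The best lattice point is (0,3), giving 24.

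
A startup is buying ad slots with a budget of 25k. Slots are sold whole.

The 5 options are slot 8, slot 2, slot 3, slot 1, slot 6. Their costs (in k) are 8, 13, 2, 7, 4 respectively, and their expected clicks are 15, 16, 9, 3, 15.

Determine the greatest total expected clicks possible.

46

This is a 0-1 knapsack instance.
Take slot 8, slot 2, and slot 6: cost 8 + 13 + 4 = 25 ≤ 25, expected clicks 15 + 16 + 15 = 46.
No other feasible combination does better.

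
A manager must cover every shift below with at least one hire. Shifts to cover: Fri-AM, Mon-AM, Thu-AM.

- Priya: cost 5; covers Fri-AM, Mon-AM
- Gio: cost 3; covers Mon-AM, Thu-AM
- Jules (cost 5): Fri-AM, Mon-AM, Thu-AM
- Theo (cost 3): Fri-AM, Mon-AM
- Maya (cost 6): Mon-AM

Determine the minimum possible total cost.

5

This is an integer covering problem.
The greedy cost-per-new-shift heuristic would pick Gio and Theo for 6, but a cheaper cover exists.
Jules alone covers Fri-AM, Mon-AM, Thu-AM — every shift.
Total cost: 5.
No cover costs less than 5.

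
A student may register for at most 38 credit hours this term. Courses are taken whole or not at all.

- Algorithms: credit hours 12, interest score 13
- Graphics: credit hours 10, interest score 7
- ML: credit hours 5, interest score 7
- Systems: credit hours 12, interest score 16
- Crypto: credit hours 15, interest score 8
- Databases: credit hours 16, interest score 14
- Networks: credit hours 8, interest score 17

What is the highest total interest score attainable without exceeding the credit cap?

Graphics + ML + Systems + Networks: credit hours 10 + 5 + 12 + 8 = 35 ≤ 38, interest score 7 + 7 + 16 + 17 = 47.
Algorithms + ML + Systems + Networks: credit hours 12 + 5 + 12 + 8 = 37 ≤ 38, interest score 13 + 7 + 16 + 17 = 53.
Best is Algorithms, ML, Systems, and Networks with total interest score 53.

53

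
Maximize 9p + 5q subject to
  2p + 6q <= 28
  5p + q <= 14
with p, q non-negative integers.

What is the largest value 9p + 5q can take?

38

(p,q)=(2,4): 2·2+6·4=28≤28, 5·2+1·4=14≤14, objective 38.
(p,q)=(2,3): 2·2+6·3=22≤28, 5·2+1·3=13≤14, objective 33.
(p,q)=(1,4): 2·1+6·4=26≤28, 5·1+1·4=9≤14, objective 29.
(p,q)=(1,3): 2·1+6·3=20≤28, 5·1+1·3=8≤14, objective 24.
The best lattice point is (2,4), giving 38.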